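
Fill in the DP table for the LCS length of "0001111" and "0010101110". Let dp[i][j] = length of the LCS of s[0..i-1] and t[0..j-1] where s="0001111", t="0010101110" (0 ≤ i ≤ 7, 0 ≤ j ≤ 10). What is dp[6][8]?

6

   ''  0  0  1  0  1  0  1  1  1  0
''  0  0  0  0  0  0  0  0  0  0  0
 0  0  1  1  1  1  1  1  1  1  1  1
 0  0  1  2  2  2  2  2  2  2  2  2
 0  0  1  2  2  3  3  3  3  3  3  3
 1  0  1  2  3  3  4  4  4  4  4  4
 1  0  1  2  3  3  4  4  5  5  5  5
 1  0  1  2  3  3  4  4  5  6  6  6
 1  0  1  2  3  3  4  4  5  6  7  7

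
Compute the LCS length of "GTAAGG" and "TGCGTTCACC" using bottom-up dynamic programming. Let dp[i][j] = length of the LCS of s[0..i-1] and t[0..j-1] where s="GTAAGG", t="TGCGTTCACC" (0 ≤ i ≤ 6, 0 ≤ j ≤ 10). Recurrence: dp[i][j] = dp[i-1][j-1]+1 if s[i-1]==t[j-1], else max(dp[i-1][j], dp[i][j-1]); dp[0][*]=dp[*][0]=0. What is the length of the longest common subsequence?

   ''  T  G  C  G  T  T  C  A  C  C
''  0  0  0  0  0  0  0  0  0  0  0
 G  0  0  1  1  1  1  1  1  1  1  1
 T  0  1  1  1  1  2  2  2  2  2  2
 A  0  1  1  1  1  2  2  2  3  3  3
 A  0  1  1  1  1  2  2  2  3  3  3
 G  0  1  2  2  2  2  2  2  3  3  3
 G  0  1  2  2  3  3  3  3  3  3  3

3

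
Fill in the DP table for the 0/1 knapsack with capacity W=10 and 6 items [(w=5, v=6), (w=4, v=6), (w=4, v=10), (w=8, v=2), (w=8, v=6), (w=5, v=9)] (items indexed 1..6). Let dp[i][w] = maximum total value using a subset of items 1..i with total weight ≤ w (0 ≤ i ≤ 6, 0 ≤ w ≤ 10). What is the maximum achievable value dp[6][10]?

19

i\w   0   1   2   3   4   5   6   7   8   9  10
  0   0   0   0   0   0   0   0   0   0   0   0
  1   0   0   0   0   0   6   6   6   6   6   6
  2   0   0   0   0   6   6   6   6   6  12  12
  3   0   0   0   0  10  10  10  10  16  16  16
  4   0   0   0   0  10  10  10  10  16  16  16
  5   0   0   0   0  10  10  10  10  16  16  16
  6   0   0   0   0  10  10  10  10  16  19  19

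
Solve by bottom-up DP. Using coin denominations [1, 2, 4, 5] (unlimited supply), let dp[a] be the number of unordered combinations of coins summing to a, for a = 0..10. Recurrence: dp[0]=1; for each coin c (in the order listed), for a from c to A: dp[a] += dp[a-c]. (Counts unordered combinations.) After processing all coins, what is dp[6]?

after  coin     0     1     2     3     4     5     6     7     8     9    10
          1     1     1     1     1     1     1     1     1     1     1     1
          2     1     1     2     2     3     3     4     4     5     5     6
          4     1     1     2     2     4     4     6     6     9     9    12
          5     1     1     2     2     4     5     7     8    11    13    17

7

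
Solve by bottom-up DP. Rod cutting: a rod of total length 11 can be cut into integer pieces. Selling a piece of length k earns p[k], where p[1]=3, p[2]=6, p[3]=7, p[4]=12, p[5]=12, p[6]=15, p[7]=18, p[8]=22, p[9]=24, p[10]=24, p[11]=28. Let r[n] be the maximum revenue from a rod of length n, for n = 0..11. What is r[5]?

15

   n    0    1    2    3    4    5    6    7    8    9   10   11
r[n]    0    3    6    9   12   15   18   21   24   27   30   33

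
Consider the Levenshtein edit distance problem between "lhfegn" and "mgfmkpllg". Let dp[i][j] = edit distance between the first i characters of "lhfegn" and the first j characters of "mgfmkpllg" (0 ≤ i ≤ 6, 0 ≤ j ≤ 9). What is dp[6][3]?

   ''  m  g  f  m  k  p  l  l  g
''  0  1  2  3  4  5  6  7  8  9
 l  1  1  2  3  4  5  6  6  7  8
 h  2  2  2  3  4  5  6  7  7  8
 f  3  3  3  2  3  4  5  6  7  8
 e  4  4  4  3  3  4  5  6  7  8
 g  5  5  4  4  4  4  5  6  7  7
 n  6  6  5  5  5  5  5  6  7  8

5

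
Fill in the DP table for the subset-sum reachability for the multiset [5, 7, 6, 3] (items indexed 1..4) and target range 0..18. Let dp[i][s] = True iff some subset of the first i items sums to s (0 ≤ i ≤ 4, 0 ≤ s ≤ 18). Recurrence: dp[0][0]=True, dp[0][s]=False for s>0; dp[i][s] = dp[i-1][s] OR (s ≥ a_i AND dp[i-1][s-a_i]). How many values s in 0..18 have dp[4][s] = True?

i\s   0   1   2   3   4   5   6   7   8   9  10  11  12  13  14  15  16  17  18
  0   T   F   F   F   F   F   F   F   F   F   F   F   F   F   F   F   F   F   F
  1   T   F   F   F   F   T   F   F   F   F   F   F   F   F   F   F   F   F   F
  2   T   F   F   F   F   T   F   T   F   F   F   F   T   F   F   F   F   F   F
  3   T   F   F   F   F   T   T   T   F   F   F   T   T   T   F   F   F   F   T
  4   T   F   F   T   F   T   T   T   T   T   T   T   T   T   T   T   T   F   T

15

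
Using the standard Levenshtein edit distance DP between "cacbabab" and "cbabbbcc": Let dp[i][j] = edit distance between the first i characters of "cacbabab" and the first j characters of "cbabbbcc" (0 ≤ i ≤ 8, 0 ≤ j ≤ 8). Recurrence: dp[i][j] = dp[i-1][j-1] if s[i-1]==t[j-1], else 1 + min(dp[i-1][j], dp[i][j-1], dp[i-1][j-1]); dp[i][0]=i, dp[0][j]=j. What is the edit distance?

   ''  c  b  a  b  b  b  c  c
''  0  1  2  3  4  5  6  7  8
 c  1  0  1  2  3  4  5  6  7
 a  2  1  1  1  2  3  4  5  6
 c  3  2  2  2  2  3  4  4  5
 b  4  3  2  3  2  2  3  4  5
 a  5  4  3  2  3  3  3  4  5
 b  6  5  4  3  2  3  3  4  5
 a  7  6  5  4  3  3  4  4  5
 b  8  7  6  5  4  3  3  4  5

5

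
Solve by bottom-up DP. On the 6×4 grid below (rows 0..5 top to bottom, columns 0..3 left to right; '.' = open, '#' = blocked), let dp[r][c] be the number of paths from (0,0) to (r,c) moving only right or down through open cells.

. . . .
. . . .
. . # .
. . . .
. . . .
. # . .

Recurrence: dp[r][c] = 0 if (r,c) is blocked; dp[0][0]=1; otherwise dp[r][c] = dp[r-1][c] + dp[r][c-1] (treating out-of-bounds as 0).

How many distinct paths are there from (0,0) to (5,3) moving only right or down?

26

r\c   0   1   2   3
  0   1   1   1   1
  1   1   2   3   4
  2   1   3   0   4
  3   1   4   4   8
  4   1   5   9  17
  5   1   0   9  26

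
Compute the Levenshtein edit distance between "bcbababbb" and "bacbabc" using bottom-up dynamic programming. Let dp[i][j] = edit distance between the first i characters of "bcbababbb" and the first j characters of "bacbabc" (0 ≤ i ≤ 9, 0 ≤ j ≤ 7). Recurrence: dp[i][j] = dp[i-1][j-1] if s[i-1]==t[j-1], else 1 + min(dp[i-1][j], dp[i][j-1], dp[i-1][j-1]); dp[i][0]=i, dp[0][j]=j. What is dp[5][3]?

   ''  b  a  c  b  a  b  c
''  0  1  2  3  4  5  6  7
 b  1  0  1  2  3  4  5  6
 c  2  1  1  1  2  3  4  5
 b  3  2  2  2  1  2  3  4
 a  4  3  2  3  2  1  2  3
 b  5  4  3  3  3  2  1  2
 a  6  5  4  4  4  3  2  2
 b  7  6  5  5  4  4  3  3
 b  8  7  6  6  5  5  4  4
 b  9  8  7  7  6  6  5  5

3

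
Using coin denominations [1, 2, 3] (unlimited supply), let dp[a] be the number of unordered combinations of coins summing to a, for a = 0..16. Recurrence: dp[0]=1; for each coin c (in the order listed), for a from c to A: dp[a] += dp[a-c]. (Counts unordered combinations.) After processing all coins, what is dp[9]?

12

after  coin     0     1     2     3     4     5     6     7     8     9    10    11    12    13    14    15    16
          1     1     1     1     1     1     1     1     1     1     1     1     1     1     1     1     1     1
          2     1     1     2     2     3     3     4     4     5     5     6     6     7     7     8     8     9
          3     1     1     2     3     4     5     7     8    10    12    14    16    19    21    24    27    30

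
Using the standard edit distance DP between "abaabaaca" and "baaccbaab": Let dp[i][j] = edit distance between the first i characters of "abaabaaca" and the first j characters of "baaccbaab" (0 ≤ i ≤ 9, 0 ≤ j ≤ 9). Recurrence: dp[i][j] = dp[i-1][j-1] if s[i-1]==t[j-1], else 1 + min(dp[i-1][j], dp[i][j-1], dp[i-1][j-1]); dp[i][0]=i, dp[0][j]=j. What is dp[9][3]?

   ''  b  a  a  c  c  b  a  a  b
''  0  1  2  3  4  5  6  7  8  9
 a  1  1  1  2  3  4  5  6  7  8
 b  2  1  2  2  3  4  4  5  6  7
 a  3  2  1  2  3  4  5  4  5  6
 a  4  3  2  1  2  3  4  5  4  5
 b  5  4  3  2  2  3  3  4  5  4
 a  6  5  4  3  3  3  4  3  4  5
 a  7  6  5  4  4  4  4  4  3  4
 c  8  7  6  5  4  4  5  5  4  4
 a  9  8  7  6  5  5  5  5  5  5

6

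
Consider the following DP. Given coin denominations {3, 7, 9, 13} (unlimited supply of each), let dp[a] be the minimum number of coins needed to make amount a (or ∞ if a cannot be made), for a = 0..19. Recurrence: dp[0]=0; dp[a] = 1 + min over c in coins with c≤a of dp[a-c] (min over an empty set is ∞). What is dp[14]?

 a  0  1  2  3  4  5  6  7  8  9 10 11 12 13 14 15 16 17 18 19
dp  0  -  -  1  -  -  2  1  -  1  2  -  2  1  2  3  2  3  2  3
(- denotes ∞ / unreachable)

2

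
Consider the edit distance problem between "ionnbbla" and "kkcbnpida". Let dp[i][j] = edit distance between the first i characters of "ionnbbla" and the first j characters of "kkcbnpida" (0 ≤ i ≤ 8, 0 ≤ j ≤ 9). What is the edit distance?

   ''  k  k  c  b  n  p  i  d  a
''  0  1  2  3  4  5  6  7  8  9
 i  1  1  2  3  4  5  6  6  7  8
 o  2  2  2  3  4  5  6  7  7  8
 n  3  3  3  3  4  4  5  6  7  8
 n  4  4  4  4  4  4  5  6  7  8
 b  5  5  5  5  4  5  5  6  7  8
 b  6  6  6  6  5  5  6  6  7  8
 l  7  7  7  7  6  6  6  7  7  8
 a  8  8  8  8  7  7  7  7  8  7

7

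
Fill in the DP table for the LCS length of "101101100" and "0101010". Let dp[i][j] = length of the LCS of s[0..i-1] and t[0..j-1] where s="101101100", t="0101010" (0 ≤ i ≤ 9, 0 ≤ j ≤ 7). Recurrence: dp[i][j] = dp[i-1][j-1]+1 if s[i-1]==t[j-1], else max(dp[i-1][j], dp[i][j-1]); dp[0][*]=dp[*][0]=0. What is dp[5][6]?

   ''  0  1  0  1  0  1  0
''  0  0  0  0  0  0  0  0
 1  0  0  1  1  1  1  1  1
 0  0  1  1  2  2  2  2  2
 1  0  1  2  2  3  3  3  3
 1  0  1  2  2  3  3  4  4
 0  0  1  2  3  3  4  4  5
 1  0  1  2  3  4  4  5  5
 1  0  1  2  3  4  4  5  5
 0  0  1  2  3  4  5  5  6
 0  0  1  2  3  4  5  5  6

4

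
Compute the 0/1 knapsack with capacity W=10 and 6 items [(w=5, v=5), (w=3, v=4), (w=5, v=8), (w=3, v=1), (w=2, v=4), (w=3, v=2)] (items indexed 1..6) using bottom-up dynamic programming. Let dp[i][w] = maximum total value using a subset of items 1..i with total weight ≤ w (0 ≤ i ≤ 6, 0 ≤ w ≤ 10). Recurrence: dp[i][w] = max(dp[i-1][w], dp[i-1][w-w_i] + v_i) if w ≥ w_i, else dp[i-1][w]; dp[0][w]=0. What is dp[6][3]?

4

i\w   0   1   2   3   4   5   6   7   8   9  10
  0   0   0   0   0   0   0   0   0   0   0   0
  1   0   0   0   0   0   5   5   5   5   5   5
  2   0   0   0   4   4   5   5   5   9   9   9
  3   0   0   0   4   4   8   8   8  12  12  13
  4   0   0   0   4   4   8   8   8  12  12  13
  5   0   0   4   4   4   8   8  12  12  12  16
  6   0   0   4   4   4   8   8  12  12  12  16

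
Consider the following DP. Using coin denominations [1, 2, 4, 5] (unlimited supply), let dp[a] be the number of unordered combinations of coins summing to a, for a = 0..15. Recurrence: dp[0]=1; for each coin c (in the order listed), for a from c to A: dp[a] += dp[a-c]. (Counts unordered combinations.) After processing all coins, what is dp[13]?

after  coin     0     1     2     3     4     5     6     7     8     9    10    11    12    13    14    15
          1     1     1     1     1     1     1     1     1     1     1     1     1     1     1     1     1
          2     1     1     2     2     3     3     4     4     5     5     6     6     7     7     8     8
          4     1     1     2     2     4     4     6     6     9     9    12    12    16    16    20    20
          5     1     1     2     2     4     5     7     8    11    13    17    19    24    27    33    37

27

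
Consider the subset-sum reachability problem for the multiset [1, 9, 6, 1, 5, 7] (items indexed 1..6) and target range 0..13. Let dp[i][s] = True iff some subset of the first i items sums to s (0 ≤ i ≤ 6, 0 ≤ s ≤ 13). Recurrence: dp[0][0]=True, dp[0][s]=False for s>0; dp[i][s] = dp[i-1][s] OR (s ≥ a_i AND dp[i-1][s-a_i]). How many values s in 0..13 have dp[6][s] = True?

12

i\s   0   1   2   3   4   5   6   7   8   9  10  11  12  13
  0   T   F   F   F   F   F   F   F   F   F   F   F   F   F
  1   T   T   F   F   F   F   F   F   F   F   F   F   F   F
  2   T   T   F   F   F   F   F   F   F   T   T   F   F   F
  3   T   T   F   F   F   F   T   T   F   T   T   F   F   F
  4   T   T   T   F   F   F   T   T   T   T   T   T   F   F
  5   T   T   T   F   F   T   T   T   T   T   T   T   T   T
  6   T   T   T   F   F   T   T   T   T   T   T   T   T   T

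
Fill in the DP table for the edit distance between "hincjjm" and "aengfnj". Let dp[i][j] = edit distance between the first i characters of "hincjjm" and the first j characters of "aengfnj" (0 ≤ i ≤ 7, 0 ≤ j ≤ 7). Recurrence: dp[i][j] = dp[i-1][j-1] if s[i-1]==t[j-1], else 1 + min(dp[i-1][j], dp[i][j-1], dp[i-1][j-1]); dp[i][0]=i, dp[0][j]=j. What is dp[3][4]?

   ''  a  e  n  g  f  n  j
''  0  1  2  3  4  5  6  7
 h  1  1  2  3  4  5  6  7
 i  2  2  2  3  4  5  6  7
 n  3  3  3  2  3  4  5  6
 c  4  4  4  3  3  4  5  6
 j  5  5  5  4  4  4  5  5
 j  6  6  6  5  5  5  5  5
 m  7  7  7  6  6  6  6  6

3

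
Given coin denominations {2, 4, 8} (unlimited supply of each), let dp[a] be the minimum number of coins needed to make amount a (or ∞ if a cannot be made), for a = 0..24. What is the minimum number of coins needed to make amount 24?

 a  0  1  2  3  4  5  6  7  8  9 10 11 12 13 14 15 16 17 18 19 20 21 22 23 24
dp  0  -  1  -  1  -  2  -  1  -  2  -  2  -  3  -  2  -  3  -  3  -  4  -  3
(- denotes ∞ / unreachable)

3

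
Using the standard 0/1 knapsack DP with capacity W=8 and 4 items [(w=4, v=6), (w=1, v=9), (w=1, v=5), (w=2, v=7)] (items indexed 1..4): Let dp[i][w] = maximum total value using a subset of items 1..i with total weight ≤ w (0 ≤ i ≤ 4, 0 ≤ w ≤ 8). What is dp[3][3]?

i\w   0   1   2   3   4   5   6   7   8
  0   0   0   0   0   0   0   0   0   0
  1   0   0   0   0   6   6   6   6   6
  2   0   9   9   9   9  15  15  15  15
  3   0   9  14  14  14  15  20  20  20
  4   0   9  14  16  21  21  21  22  27

14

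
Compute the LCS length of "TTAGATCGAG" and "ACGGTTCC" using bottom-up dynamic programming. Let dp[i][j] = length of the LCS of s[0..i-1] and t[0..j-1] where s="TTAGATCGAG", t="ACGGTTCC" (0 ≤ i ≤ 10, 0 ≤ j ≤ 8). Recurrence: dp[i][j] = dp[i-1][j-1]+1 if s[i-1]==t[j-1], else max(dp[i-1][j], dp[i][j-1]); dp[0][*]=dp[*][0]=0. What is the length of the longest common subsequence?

   ''  A  C  G  G  T  T  C  C
''  0  0  0  0  0  0  0  0  0
 T  0  0  0  0  0  1  1  1  1
 T  0  0  0  0  0  1  2  2  2
 A  0  1  1  1  1  1  2  2  2
 G  0  1  1  2  2  2  2  2  2
 A  0  1  1  2  2  2  2  2  2
 T  0  1  1  2  2  3  3  3  3
 C  0  1  2  2  2  3  3  4  4
 G  0  1  2  3  3  3  3  4  4
 A  0  1  2  3  3  3  3  4  4
 G  0  1  2  3  4  4  4  4  4

4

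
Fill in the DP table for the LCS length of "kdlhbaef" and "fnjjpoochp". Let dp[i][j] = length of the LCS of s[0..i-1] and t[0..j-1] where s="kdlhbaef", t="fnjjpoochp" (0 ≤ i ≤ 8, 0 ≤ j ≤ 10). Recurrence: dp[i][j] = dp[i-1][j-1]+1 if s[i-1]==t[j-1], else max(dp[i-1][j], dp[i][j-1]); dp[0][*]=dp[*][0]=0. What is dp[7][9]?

1

   ''  f  n  j  j  p  o  o  c  h  p
''  0  0  0  0  0  0  0  0  0  0  0
 k  0  0  0  0  0  0  0  0  0  0  0
 d  0  0  0  0  0  0  0  0  0  0  0
 l  0  0  0  0  0  0  0  0  0  0  0
 h  0  0  0  0  0  0  0  0  0  1  1
 b  0  0  0  0  0  0  0  0  0  1  1
 a  0  0  0  0  0  0  0  0  0  1  1
 e  0  0  0  0  0  0  0  0  0  1  1
 f  0  1  1  1  1  1  1  1  1  1  1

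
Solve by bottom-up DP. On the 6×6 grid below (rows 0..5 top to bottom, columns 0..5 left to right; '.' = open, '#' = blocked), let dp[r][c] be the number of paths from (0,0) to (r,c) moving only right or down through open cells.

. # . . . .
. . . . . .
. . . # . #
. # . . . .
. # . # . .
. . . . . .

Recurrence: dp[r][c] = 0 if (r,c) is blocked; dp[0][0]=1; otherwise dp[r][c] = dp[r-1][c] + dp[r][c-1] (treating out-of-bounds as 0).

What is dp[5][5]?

r\c   0   1   2   3   4   5
  0   1   0   0   0   0   0
  1   1   1   1   1   1   1
  2   1   2   3   0   1   0
  3   1   0   3   3   4   4
  4   1   0   3   0   4   8
  5   1   1   4   4   8  16

16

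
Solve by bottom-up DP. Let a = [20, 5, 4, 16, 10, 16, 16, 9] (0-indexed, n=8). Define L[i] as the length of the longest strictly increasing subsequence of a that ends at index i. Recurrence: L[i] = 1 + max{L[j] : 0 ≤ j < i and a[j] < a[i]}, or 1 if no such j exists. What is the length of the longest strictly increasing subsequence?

3

   i    0    1    2    3    4    5    6    7
a[i]   20    5    4   16   10   16   16    9
L[i]    1    1    1    2    2    3    3    2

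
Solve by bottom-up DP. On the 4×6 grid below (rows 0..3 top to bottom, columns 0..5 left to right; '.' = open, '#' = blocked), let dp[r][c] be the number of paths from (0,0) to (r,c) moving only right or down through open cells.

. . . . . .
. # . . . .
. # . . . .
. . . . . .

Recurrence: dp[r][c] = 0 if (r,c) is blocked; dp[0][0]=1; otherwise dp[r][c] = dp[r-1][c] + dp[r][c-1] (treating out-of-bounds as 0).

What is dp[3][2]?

2

r\c   0   1   2   3   4   5
  0   1   1   1   1   1   1
  1   1   0   1   2   3   4
  2   1   0   1   3   6  10
  3   1   1   2   5  11  21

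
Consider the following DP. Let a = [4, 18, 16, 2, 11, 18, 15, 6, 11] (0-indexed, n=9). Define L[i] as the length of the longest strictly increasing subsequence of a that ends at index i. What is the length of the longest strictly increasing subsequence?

   i    0    1    2    3    4    5    6    7    8
a[i]    4   18   16    2   11   18   15    6   11
L[i]    1    2    2    1    2    3    3    2    3

3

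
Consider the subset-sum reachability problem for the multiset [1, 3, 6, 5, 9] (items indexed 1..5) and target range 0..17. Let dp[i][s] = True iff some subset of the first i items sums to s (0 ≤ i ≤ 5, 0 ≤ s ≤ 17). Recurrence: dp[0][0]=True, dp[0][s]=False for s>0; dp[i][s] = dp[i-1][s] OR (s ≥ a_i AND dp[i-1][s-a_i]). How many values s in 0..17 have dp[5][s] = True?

17

i\s   0   1   2   3   4   5   6   7   8   9  10  11  12  13  14  15  16  17
  0   T   F   F   F   F   F   F   F   F   F   F   F   F   F   F   F   F   F
  1   T   T   F   F   F   F   F   F   F   F   F   F   F   F   F   F   F   F
  2   T   T   F   T   T   F   F   F   F   F   F   F   F   F   F   F   F   F
  3   T   T   F   T   T   F   T   T   F   T   T   F   F   F   F   F   F   F
  4   T   T   F   T   T   T   T   T   T   T   T   T   T   F   T   T   F   F
  5   T   T   F   T   T   T   T   T   T   T   T   T   T   T   T   T   T   T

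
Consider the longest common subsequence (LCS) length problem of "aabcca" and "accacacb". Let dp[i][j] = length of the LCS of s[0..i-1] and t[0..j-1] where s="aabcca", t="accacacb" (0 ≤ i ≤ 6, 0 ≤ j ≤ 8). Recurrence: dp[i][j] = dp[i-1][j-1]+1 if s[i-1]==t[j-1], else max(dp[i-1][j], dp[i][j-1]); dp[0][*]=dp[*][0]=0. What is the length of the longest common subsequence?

4

   ''  a  c  c  a  c  a  c  b
''  0  0  0  0  0  0  0  0  0
 a  0  1  1  1  1  1  1  1  1
 a  0  1  1  1  2  2  2  2  2
 b  0  1  1  1  2  2  2  2  3
 c  0  1  2  2  2  3  3  3  3
 c  0  1  2  3  3  3  3  4  4
 a  0  1  2  3  4  4  4  4  4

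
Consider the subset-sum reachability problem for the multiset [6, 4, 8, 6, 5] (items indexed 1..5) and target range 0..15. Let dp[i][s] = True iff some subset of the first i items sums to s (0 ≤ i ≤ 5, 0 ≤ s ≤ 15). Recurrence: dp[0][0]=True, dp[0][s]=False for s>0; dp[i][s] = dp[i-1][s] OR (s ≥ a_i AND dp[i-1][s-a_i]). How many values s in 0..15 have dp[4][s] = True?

7

i\s   0   1   2   3   4   5   6   7   8   9  10  11  12  13  14  15
  0   T   F   F   F   F   F   F   F   F   F   F   F   F   F   F   F
  1   T   F   F   F   F   F   T   F   F   F   F   F   F   F   F   F
  2   T   F   F   F   T   F   T   F   F   F   T   F   F   F   F   F
  3   T   F   F   F   T   F   T   F   T   F   T   F   T   F   T   F
  4   T   F   F   F   T   F   T   F   T   F   T   F   T   F   T   F
  5   T   F   F   F   T   T   T   F   T   T   T   T   T   T   T   T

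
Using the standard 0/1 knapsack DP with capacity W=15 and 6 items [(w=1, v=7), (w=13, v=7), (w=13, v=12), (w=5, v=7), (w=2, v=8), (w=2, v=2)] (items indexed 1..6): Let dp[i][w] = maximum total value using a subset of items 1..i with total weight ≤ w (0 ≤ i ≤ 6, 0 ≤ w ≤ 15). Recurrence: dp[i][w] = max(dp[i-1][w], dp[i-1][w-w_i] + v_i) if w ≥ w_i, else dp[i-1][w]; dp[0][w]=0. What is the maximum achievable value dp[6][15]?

i\w   0   1   2   3   4   5   6   7   8   9  10  11  12  13  14  15
  0   0   0   0   0   0   0   0   0   0   0   0   0   0   0   0   0
  1   0   7   7   7   7   7   7   7   7   7   7   7   7   7   7   7
  2   0   7   7   7   7   7   7   7   7   7   7   7   7   7  14  14
  3   0   7   7   7   7   7   7   7   7   7   7   7   7  12  19  19
  4   0   7   7   7   7   7  14  14  14  14  14  14  14  14  19  19
  5   0   7   8  15  15  15  15  15  22  22  22  22  22  22  22  22
  6   0   7   8  15  15  17  17  17  22  22  24  24  24  24  24  24

24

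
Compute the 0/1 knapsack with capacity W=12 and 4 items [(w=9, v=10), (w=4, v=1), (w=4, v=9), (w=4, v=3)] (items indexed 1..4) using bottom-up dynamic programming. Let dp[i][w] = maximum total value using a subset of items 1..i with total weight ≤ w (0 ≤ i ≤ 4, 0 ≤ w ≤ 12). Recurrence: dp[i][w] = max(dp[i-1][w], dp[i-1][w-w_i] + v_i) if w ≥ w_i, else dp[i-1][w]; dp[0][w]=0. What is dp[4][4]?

9

i\w   0   1   2   3   4   5   6   7   8   9  10  11  12
  0   0   0   0   0   0   0   0   0   0   0   0   0   0
  1   0   0   0   0   0   0   0   0   0  10  10  10  10
  2   0   0   0   0   1   1   1   1   1  10  10  10  10
  3   0   0   0   0   9   9   9   9  10  10  10  10  10
  4   0   0   0   0   9   9   9   9  12  12  12  12  13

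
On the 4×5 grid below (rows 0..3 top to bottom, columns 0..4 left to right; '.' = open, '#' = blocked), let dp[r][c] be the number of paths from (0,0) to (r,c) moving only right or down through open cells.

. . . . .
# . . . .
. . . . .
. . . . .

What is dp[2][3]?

r\c   0   1   2   3   4
  0   1   1   1   1   1
  1   0   1   2   3   4
  2   0   1   3   6  10
  3   0   1   4  10  20

6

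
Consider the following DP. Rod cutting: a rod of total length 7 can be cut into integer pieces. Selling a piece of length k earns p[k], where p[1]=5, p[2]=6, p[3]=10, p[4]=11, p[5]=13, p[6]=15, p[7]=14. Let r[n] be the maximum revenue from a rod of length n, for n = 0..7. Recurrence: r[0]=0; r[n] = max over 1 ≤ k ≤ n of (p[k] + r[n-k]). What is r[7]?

   n    0    1    2    3    4    5    6    7
r[n]    0    5   10   15   20   25   30   35

35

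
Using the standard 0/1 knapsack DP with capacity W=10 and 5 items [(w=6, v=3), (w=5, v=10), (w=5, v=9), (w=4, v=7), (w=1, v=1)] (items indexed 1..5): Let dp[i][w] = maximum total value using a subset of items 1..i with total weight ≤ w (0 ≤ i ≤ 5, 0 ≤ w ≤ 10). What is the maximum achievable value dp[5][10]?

i\w   0   1   2   3   4   5   6   7   8   9  10
  0   0   0   0   0   0   0   0   0   0   0   0
  1   0   0   0   0   0   0   3   3   3   3   3
  2   0   0   0   0   0  10  10  10  10  10  10
  3   0   0   0   0   0  10  10  10  10  10  19
  4   0   0   0   0   7  10  10  10  10  17  19
  5   0   1   1   1   7  10  11  11  11  17  19

19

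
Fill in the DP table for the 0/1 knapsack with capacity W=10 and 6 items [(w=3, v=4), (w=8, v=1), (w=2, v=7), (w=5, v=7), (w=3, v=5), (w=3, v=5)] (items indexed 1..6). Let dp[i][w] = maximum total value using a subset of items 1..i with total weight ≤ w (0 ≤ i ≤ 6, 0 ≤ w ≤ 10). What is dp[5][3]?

i\w   0   1   2   3   4   5   6   7   8   9  10
  0   0   0   0   0   0   0   0   0   0   0   0
  1   0   0   0   4   4   4   4   4   4   4   4
  2   0   0   0   4   4   4   4   4   4   4   4
  3   0   0   7   7   7  11  11  11  11  11  11
  4   0   0   7   7   7  11  11  14  14  14  18
  5   0   0   7   7   7  12  12  14  16  16  19
  6   0   0   7   7   7  12  12  14  17  17  19

7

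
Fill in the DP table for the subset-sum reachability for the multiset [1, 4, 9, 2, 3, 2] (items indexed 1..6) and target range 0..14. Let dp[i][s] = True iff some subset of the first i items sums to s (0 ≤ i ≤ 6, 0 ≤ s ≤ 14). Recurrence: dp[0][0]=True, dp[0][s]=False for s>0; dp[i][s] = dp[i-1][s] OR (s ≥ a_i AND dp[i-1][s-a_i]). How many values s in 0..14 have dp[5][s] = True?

i\s   0   1   2   3   4   5   6   7   8   9  10  11  12  13  14
  0   T   F   F   F   F   F   F   F   F   F   F   F   F   F   F
  1   T   T   F   F   F   F   F   F   F   F   F   F   F   F   F
  2   T   T   F   F   T   T   F   F   F   F   F   F   F   F   F
  3   T   T   F   F   T   T   F   F   F   T   T   F   F   T   T
  4   T   T   T   T   T   T   T   T   F   T   T   T   T   T   T
  5   T   T   T   T   T   T   T   T   T   T   T   T   T   T   T
  6   T   T   T   T   T   T   T   T   T   T   T   T   T   T   T

15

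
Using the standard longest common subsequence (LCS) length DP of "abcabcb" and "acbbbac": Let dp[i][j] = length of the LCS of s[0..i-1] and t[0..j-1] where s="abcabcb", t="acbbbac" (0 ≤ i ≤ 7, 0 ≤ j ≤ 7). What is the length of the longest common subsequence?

   ''  a  c  b  b  b  a  c
''  0  0  0  0  0  0  0  0
 a  0  1  1  1  1  1  1  1
 b  0  1  1  2  2  2  2  2
 c  0  1  2  2  2  2  2  3
 a  0  1  2  2  2  2  3  3
 b  0  1  2  3  3  3  3  3
 c  0  1  2  3  3  3  3  4
 b  0  1  2  3  4  4  4  4

4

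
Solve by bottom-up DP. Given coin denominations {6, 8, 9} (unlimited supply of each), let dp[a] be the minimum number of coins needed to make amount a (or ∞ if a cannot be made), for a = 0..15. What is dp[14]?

2

 a  0  1  2  3  4  5  6  7  8  9 10 11 12 13 14 15
dp  0  -  -  -  -  -  1  -  1  1  -  -  2  -  2  2
(- denotes ∞ / unreachable)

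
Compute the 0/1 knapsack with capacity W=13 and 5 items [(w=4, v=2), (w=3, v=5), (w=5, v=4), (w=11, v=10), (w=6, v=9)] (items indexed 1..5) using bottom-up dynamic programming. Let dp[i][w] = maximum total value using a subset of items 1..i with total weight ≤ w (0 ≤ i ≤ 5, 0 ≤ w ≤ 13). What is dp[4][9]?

9

i\w   0   1   2   3   4   5   6   7   8   9  10  11  12  13
  0   0   0   0   0   0   0   0   0   0   0   0   0   0   0
  1   0   0   0   0   2   2   2   2   2   2   2   2   2   2
  2   0   0   0   5   5   5   5   7   7   7   7   7   7   7
  3   0   0   0   5   5   5   5   7   9   9   9   9  11  11
  4   0   0   0   5   5   5   5   7   9   9   9  10  11  11
  5   0   0   0   5   5   5   9   9   9  14  14  14  14  16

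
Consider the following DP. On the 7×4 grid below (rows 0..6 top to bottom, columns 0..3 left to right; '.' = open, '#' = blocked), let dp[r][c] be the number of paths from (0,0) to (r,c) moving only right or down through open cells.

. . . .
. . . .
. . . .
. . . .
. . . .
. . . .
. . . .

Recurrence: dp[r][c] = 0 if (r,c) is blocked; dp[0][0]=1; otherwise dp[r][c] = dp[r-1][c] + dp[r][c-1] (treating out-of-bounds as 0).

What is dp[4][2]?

15

r\c   0   1   2   3
  0   1   1   1   1
  1   1   2   3   4
  2   1   3   6  10
  3   1   4  10  20
  4   1   5  15  35
  5   1   6  21  56
  6   1   7  28  84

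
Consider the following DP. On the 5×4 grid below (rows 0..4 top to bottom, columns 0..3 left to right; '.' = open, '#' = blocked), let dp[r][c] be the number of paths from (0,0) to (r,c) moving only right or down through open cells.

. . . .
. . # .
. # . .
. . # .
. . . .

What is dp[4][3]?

3

r\c   0   1   2   3
  0   1   1   1   1
  1   1   2   0   1
  2   1   0   0   1
  3   1   1   0   1
  4   1   2   2   3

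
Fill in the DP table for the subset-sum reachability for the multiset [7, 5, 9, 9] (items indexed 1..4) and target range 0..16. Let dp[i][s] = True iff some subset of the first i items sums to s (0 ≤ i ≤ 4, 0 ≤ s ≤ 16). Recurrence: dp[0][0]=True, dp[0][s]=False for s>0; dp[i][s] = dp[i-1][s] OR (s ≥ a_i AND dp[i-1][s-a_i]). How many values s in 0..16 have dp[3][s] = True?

i\s   0   1   2   3   4   5   6   7   8   9  10  11  12  13  14  15  16
  0   T   F   F   F   F   F   F   F   F   F   F   F   F   F   F   F   F
  1   T   F   F   F   F   F   F   T   F   F   F   F   F   F   F   F   F
  2   T   F   F   F   F   T   F   T   F   F   F   F   T   F   F   F   F
  3   T   F   F   F   F   T   F   T   F   T   F   F   T   F   T   F   T
  4   T   F   F   F   F   T   F   T   F   T   F   F   T   F   T   F   T

7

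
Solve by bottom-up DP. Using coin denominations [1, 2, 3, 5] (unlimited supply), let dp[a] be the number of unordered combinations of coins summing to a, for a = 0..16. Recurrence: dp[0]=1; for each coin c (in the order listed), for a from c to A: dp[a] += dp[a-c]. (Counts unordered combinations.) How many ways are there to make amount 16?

after  coin     0     1     2     3     4     5     6     7     8     9    10    11    12    13    14    15    16
          1     1     1     1     1     1     1     1     1     1     1     1     1     1     1     1     1     1
          2     1     1     2     2     3     3     4     4     5     5     6     6     7     7     8     8     9
          3     1     1     2     3     4     5     7     8    10    12    14    16    19    21    24    27    30
          5     1     1     2     3     4     6     8    10    13    16    20    24    29    34    40    47    54

54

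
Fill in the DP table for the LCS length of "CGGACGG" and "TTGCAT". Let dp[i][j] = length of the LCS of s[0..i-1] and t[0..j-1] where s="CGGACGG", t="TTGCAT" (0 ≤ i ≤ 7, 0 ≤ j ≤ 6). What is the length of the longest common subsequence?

   ''  T  T  G  C  A  T
''  0  0  0  0  0  0  0
 C  0  0  0  0  1  1  1
 G  0  0  0  1  1  1  1
 G  0  0  0  1  1  1  1
 A  0  0  0  1  1  2  2
 C  0  0  0  1  2  2  2
 G  0  0  0  1  2  2  2
 G  0  0  0  1  2  2  2

2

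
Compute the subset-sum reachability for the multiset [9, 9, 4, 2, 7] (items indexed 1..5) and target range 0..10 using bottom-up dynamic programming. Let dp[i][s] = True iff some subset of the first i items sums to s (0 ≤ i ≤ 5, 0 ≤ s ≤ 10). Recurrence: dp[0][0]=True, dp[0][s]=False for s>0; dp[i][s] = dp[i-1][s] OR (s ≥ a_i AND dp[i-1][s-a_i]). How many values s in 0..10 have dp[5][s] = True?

i\s   0   1   2   3   4   5   6   7   8   9  10
  0   T   F   F   F   F   F   F   F   F   F   F
  1   T   F   F   F   F   F   F   F   F   T   F
  2   T   F   F   F   F   F   F   F   F   T   F
  3   T   F   F   F   T   F   F   F   F   T   F
  4   T   F   T   F   T   F   T   F   F   T   F
  5   T   F   T   F   T   F   T   T   F   T   F

6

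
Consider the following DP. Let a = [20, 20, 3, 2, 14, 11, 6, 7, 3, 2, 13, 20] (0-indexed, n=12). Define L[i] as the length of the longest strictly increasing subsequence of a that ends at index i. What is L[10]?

   i    0    1    2    3    4    5    6    7    8    9   10   11
a[i]   20   20    3    2   14   11    6    7    3    2   13   20
L[i]    1    1    1    1    2    2    2    3    2    1    4    5

4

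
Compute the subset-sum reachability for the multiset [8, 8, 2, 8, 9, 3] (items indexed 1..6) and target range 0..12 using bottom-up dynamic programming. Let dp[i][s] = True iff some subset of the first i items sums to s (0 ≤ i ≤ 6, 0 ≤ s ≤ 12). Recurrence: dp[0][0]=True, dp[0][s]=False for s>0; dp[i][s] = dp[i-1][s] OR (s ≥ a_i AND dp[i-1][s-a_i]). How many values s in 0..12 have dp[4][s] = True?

i\s   0   1   2   3   4   5   6   7   8   9  10  11  12
  0   T   F   F   F   F   F   F   F   F   F   F   F   F
  1   T   F   F   F   F   F   F   F   T   F   F   F   F
  2   T   F   F   F   F   F   F   F   T   F   F   F   F
  3   T   F   T   F   F   F   F   F   T   F   T   F   F
  4   T   F   T   F   F   F   F   F   T   F   T   F   F
  5   T   F   T   F   F   F   F   F   T   T   T   T   F
  6   T   F   T   T   F   T   F   F   T   T   T   T   T

4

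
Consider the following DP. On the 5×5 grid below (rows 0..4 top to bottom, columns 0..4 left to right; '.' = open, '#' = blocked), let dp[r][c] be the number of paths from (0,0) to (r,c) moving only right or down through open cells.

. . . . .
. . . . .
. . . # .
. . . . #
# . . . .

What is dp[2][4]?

r\c   0   1   2   3   4
  0   1   1   1   1   1
  1   1   2   3   4   5
  2   1   3   6   0   5
  3   1   4  10  10   0
  4   0   4  14  24  24

5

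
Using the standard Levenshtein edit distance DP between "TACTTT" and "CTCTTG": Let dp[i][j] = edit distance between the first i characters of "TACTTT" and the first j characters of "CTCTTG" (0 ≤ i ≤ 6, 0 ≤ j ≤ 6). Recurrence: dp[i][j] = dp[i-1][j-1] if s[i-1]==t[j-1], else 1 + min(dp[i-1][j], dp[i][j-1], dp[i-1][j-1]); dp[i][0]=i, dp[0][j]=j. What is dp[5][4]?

   ''  C  T  C  T  T  G
''  0  1  2  3  4  5  6
 T  1  1  1  2  3  4  5
 A  2  2  2  2  3  4  5
 C  3  2  3  2  3  4  5
 T  4  3  2  3  2  3  4
 T  5  4  3  3  3  2  3
 T  6  5  4  4  3  3  3

3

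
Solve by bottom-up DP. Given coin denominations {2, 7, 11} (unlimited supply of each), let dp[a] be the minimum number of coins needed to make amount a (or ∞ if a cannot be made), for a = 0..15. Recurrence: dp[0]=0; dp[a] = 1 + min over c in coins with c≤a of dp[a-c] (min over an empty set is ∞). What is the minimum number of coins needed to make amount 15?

 a  0  1  2  3  4  5  6  7  8  9 10 11 12 13 14 15
dp  0  -  1  -  2  -  3  1  4  2  5  1  6  2  2  3
(- denotes ∞ / unreachable)

3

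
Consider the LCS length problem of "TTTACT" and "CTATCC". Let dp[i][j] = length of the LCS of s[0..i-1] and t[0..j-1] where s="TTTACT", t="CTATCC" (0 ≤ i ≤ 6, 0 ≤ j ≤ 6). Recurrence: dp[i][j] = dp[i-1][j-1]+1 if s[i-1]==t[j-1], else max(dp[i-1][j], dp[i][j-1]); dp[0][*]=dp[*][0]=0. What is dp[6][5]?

   ''  C  T  A  T  C  C
''  0  0  0  0  0  0  0
 T  0  0  1  1  1  1  1
 T  0  0  1  1  2  2  2
 T  0  0  1  1  2  2  2
 A  0  0  1  2  2  2  2
 C  0  1  1  2  2  3  3
 T  0  1  2  2  3  3  3

3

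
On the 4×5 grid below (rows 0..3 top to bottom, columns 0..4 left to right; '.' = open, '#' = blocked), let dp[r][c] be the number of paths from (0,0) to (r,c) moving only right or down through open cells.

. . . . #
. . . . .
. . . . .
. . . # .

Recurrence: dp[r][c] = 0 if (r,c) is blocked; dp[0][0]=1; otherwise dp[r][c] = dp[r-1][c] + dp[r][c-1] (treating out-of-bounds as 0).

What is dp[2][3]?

r\c   0   1   2   3   4
  0   1   1   1   1   0
  1   1   2   3   4   4
  2   1   3   6  10  14
  3   1   4  10   0  14

10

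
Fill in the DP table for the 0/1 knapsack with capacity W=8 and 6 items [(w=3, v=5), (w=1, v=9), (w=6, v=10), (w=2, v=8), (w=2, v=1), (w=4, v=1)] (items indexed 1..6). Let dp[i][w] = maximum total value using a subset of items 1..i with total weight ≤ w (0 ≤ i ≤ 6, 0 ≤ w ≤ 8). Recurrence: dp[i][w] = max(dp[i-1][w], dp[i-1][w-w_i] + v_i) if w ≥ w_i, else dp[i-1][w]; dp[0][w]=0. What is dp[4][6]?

i\w   0   1   2   3   4   5   6   7   8
  0   0   0   0   0   0   0   0   0   0
  1   0   0   0   5   5   5   5   5   5
  2   0   9   9   9  14  14  14  14  14
  3   0   9   9   9  14  14  14  19  19
  4   0   9   9  17  17  17  22  22  22
  5   0   9   9  17  17  18  22  22  23
  6   0   9   9  17  17  18  22  22  23

22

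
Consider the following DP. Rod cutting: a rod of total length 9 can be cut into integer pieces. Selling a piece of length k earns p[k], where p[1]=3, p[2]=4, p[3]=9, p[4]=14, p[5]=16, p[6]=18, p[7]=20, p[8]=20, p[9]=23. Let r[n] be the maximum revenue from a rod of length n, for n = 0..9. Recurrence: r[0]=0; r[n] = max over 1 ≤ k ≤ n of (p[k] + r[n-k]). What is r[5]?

17

   n    0    1    2    3    4    5    6    7    8    9
r[n]    0    3    6    9   14   17   20   23   28   31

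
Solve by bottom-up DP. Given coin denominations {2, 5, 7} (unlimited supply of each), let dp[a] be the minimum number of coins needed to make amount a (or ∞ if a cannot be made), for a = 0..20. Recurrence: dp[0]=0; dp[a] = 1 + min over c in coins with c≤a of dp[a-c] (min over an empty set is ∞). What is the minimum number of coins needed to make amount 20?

 a  0  1  2  3  4  5  6  7  8  9 10 11 12 13 14 15 16 17 18 19 20
dp  0  -  1  -  2  1  3  1  4  2  2  3  2  4  2  3  3  3  4  3  4
(- denotes ∞ / unreachable)

4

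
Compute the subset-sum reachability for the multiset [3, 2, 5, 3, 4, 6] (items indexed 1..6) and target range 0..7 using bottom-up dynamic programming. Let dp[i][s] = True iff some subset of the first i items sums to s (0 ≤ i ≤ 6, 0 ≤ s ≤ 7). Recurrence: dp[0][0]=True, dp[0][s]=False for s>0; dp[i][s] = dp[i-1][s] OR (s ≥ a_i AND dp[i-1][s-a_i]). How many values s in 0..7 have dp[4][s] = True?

6

i\s   0   1   2   3   4   5   6   7
  0   T   F   F   F   F   F   F   F
  1   T   F   F   T   F   F   F   F
  2   T   F   T   T   F   T   F   F
  3   T   F   T   T   F   T   F   T
  4   T   F   T   T   F   T   T   T
  5   T   F   T   T   T   T   T   T
  6   T   F   T   T   T   T   T   T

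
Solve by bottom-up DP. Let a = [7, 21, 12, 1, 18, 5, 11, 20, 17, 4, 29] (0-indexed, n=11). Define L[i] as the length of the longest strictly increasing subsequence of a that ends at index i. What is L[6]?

3

   i    0    1    2    3    4    5    6    7    8    9   10
a[i]    7   21   12    1   18    5   11   20   17    4   29
L[i]    1    2    2    1    3    2    3    4    4    2    5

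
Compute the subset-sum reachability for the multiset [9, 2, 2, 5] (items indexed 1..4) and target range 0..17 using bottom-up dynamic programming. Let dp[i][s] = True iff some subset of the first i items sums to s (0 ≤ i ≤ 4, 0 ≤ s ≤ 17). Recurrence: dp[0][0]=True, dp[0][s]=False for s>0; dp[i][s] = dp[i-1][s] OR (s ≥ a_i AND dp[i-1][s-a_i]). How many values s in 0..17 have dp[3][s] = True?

i\s   0   1   2   3   4   5   6   7   8   9  10  11  12  13  14  15  16  17
  0   T   F   F   F   F   F   F   F   F   F   F   F   F   F   F   F   F   F
  1   T   F   F   F   F   F   F   F   F   T   F   F   F   F   F   F   F   F
  2   T   F   T   F   F   F   F   F   F   T   F   T   F   F   F   F   F   F
  3   T   F   T   F   T   F   F   F   F   T   F   T   F   T   F   F   F   F
  4   T   F   T   F   T   T   F   T   F   T   F   T   F   T   T   F   T   F

6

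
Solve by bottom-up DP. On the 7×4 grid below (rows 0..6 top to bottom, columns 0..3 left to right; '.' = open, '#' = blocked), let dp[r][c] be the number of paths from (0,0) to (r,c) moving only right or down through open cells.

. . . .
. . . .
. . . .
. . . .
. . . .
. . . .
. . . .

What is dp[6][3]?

84

r\c   0   1   2   3
  0   1   1   1   1
  1   1   2   3   4
  2   1   3   6  10
  3   1   4  10  20
  4   1   5  15  35
  5   1   6  21  56
  6   1   7  28  84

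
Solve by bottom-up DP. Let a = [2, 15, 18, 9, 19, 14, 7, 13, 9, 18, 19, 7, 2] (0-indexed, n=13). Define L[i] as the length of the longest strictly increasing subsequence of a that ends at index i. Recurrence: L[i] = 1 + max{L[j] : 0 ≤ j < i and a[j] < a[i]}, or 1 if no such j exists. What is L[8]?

   i    0    1    2    3    4    5    6    7    8    9   10   11   12
a[i]    2   15   18    9   19   14    7   13    9   18   19    7    2
L[i]    1    2    3    2    4    3    2    3    3    4    5    2    1

3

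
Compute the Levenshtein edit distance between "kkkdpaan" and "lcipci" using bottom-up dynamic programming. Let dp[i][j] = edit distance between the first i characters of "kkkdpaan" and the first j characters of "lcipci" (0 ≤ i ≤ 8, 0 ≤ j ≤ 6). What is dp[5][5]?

5

   ''  l  c  i  p  c  i
''  0  1  2  3  4  5  6
 k  1  1  2  3  4  5  6
 k  2  2  2  3  4  5  6
 k  3  3  3  3  4  5  6
 d  4  4  4  4  4  5  6
 p  5  5  5  5  4  5  6
 a  6  6  6  6  5  5  6
 a  7  7  7  7  6  6  6
 n  8  8  8  8  7  7  7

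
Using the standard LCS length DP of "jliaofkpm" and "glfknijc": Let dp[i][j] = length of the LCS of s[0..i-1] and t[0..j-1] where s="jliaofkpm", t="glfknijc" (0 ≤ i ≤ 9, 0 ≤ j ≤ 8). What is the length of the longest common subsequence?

3

   ''  g  l  f  k  n  i  j  c
''  0  0  0  0  0  0  0  0  0
 j  0  0  0  0  0  0  0  1  1
 l  0  0  1  1  1  1  1  1  1
 i  0  0  1  1  1  1  2  2  2
 a  0  0  1  1  1  1  2  2  2
 o  0  0  1  1  1  1  2  2  2
 f  0  0  1  2  2  2  2  2  2
 k  0  0  1  2  3  3  3  3  3
 p  0  0  1  2  3  3  3  3  3
 m  0  0  1  2  3  3  3  3  3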